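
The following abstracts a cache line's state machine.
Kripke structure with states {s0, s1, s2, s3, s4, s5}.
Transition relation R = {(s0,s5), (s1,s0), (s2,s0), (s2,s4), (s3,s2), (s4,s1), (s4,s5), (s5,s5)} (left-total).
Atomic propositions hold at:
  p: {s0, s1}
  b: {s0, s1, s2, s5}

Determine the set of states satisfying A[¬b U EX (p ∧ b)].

Sat(¬b) = {s3, s4}
Sat(p ∧ b) = {s0, s1}
Sat(EX (p ∧ b)) = {s : some successor in {s0, s1}} = {s1, s2, s4}
A[¬b U EX (p ∧ b)]: least fixpoint, start Z0 = Sat(EX (p ∧ b)) = {s1, s2, s4}, add states in Sat(¬b) with every successor in Z. Z1 = {s1, s2, s3, s4}; fixed.
Sat(A[¬b U EX (p ∧ b)]) = {s1, s2, s3, s4}

{s1, s2, s3, s4}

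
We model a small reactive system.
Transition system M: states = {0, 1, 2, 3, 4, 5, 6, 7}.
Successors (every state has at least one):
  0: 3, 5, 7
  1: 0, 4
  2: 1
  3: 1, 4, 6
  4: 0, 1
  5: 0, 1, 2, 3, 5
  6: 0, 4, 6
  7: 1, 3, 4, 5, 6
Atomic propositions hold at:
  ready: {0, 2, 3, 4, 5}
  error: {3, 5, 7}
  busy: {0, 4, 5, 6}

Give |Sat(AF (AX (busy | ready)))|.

3

Sat(busy | ready) = {0, 2, 3, 4, 5, 6}
Sat(AX (busy | ready)) = {s : every successor in {0, 2, 3, 4, 5, 6}} = {1, 6}
AF (AX (busy | ready)): least fixpoint, start Z0 = {1, 6}, add states with every successor in Z. Z1 = {1, 2, 6}; fixed.
Sat(AF (AX (busy | ready))) = {1, 2, 6}
|Sat(AF (AX (busy | ready)))| = |{1, 2, 6}| = 3.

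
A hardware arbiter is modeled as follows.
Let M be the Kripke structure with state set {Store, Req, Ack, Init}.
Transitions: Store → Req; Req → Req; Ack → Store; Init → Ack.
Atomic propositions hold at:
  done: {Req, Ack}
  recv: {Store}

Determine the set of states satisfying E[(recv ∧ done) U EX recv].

{Ack}

Sat(recv ∧ done) = ∅
Sat(EX recv) = {s : some successor in {Store}} = {Ack}
E[(recv ∧ done) U EX recv]: least fixpoint, start Z0 = Sat(EX recv) = {Ack}, add states in Sat(recv ∧ done) with some successor in Z. Already a fixed point.
Sat(E[(recv ∧ done) U EX recv]) = {Ack}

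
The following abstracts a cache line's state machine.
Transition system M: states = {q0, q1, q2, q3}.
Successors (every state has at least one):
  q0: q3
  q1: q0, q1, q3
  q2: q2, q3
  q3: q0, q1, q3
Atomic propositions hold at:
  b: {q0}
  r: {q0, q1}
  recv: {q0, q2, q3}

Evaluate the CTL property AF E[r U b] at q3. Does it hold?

E[r U b]: least fixpoint, start Z0 = Sat(b) = {q0}, add states in Sat(r) with some successor in Z. Z1 = {q0, q1}; fixed.
Sat(E[r U b]) = {q0, q1}
AF E[r U b]: least fixpoint, start Z0 = {q0, q1}, add states with every successor in Z. Already a fixed point.
Sat(AF E[r U b]) = {q0, q1}
q3 ∉ Sat(AF E[r U b]) = {q0, q1}, so the formula does not hold at q3.

No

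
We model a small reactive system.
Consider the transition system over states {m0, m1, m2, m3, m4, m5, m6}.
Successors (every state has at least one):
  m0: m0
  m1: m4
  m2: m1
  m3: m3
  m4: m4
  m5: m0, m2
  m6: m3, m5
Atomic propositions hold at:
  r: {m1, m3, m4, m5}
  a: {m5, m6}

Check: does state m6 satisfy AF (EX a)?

Sat(EX a) = {s : some successor in {m5, m6}} = {m6}
AF (EX a): least fixpoint, start Z0 = {m6}, add states with every successor in Z. Already a fixed point.
Sat(AF (EX a)) = {m6}
m6 ∈ Sat(AF (EX a)) = {m6}, so the formula holds at m6.

Yes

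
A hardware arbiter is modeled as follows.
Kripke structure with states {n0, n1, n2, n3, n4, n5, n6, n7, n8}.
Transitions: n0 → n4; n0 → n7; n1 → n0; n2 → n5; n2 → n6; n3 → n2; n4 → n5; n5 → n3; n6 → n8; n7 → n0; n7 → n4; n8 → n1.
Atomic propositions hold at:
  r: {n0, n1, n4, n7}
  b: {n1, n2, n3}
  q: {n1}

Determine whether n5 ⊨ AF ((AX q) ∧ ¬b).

No

Sat(AX q) = {s : every successor in {n1}} = {n8}
Sat(¬b) = {n0, n4, n5, n6, n7, n8}
Sat((AX q) ∧ ¬b) = {n8}
AF ((AX q) ∧ ¬b): least fixpoint, start Z0 = {n8}, add states with every successor in Z. Z1 = {n6, n8}; fixed.
Sat(AF ((AX q) ∧ ¬b)) = {n6, n8}
n5 ∉ Sat(AF ((AX q) ∧ ¬b)) = {n6, n8}, so the formula does not hold at n5.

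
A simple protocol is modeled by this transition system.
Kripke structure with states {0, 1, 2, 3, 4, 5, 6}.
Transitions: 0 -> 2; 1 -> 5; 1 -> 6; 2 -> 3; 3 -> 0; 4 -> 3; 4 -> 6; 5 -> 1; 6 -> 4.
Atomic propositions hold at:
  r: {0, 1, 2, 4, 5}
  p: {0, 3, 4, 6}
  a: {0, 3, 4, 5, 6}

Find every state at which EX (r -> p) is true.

Sat(r -> p) = {0, 3, 4, 6}
Sat(EX (r -> p)) = {s : some successor in {0, 3, 4, 6}} = {1, 2, 3, 4, 6}

{1, 2, 3, 4, 6}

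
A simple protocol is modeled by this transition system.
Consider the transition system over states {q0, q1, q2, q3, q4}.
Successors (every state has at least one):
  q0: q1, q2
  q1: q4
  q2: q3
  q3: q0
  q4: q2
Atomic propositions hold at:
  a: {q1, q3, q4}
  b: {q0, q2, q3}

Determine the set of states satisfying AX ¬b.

Sat(¬b) = {q1, q4}
Sat(AX ¬b) = {s : every successor in {q1, q4}} = {q1}

{q1}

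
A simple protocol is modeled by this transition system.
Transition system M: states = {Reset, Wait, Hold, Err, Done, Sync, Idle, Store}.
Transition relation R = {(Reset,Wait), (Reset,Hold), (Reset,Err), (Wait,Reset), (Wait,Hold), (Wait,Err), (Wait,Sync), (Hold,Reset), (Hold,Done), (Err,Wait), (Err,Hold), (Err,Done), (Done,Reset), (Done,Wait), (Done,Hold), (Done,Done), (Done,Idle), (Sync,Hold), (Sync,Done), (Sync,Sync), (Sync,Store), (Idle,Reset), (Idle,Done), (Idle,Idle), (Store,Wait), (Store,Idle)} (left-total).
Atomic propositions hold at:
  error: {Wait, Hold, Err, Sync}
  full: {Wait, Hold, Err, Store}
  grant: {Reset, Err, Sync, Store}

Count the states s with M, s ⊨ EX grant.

Sat(EX grant) = {s : some successor in {Reset, Err, Sync, Store}} = {Reset, Wait, Hold, Done, Sync, Idle}
|Sat(EX grant)| = |{Reset, Wait, Hold, Done, Sync, Idle}| = 6.

6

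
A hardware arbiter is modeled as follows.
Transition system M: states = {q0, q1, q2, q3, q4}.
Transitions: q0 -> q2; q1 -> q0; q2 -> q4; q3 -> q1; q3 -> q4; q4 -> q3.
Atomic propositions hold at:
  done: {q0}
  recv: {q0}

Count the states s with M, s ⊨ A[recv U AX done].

1

Sat(AX done) = {s : every successor in {q0}} = {q1}
A[recv U AX done]: least fixpoint, start Z0 = Sat(AX done) = {q1}, add states in Sat(recv) with every successor in Z. Already a fixed point.
Sat(A[recv U AX done]) = {q1}
|Sat(A[recv U AX done])| = |{q1}| = 1.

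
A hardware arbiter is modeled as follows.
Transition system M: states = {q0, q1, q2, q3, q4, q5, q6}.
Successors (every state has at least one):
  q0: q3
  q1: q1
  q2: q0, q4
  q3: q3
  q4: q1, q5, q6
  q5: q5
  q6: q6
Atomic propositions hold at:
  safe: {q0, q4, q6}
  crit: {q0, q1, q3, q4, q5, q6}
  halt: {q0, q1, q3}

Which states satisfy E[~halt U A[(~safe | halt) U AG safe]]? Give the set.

{q2, q4, q6}

Sat(~halt) = {q2, q4, q5, q6}
Sat(~safe) = {q1, q2, q3, q5}
Sat(~safe | halt) = {q0, q1, q2, q3, q5}
AG safe: greatest fixpoint, start Z0 = {q0, q4, q6}, keep only states in Sat with every successor in Z. Z1 = {q6}; fixed.
Sat(AG safe) = {q6}
A[(~safe | halt) U AG safe]: least fixpoint, start Z0 = Sat(AG safe) = {q6}, add states in Sat(~safe | halt) with every successor in Z. Already a fixed point.
Sat(A[(~safe | halt) U AG safe]) = {q6}
E[~halt U A[(~safe | halt) U AG safe]]: least fixpoint, start Z0 = Sat(A[(~safe | halt) U AG safe]) = {q6}, add states in Sat(~halt) with some successor in Z. Z1 = {q4, q6}; Z2 = {q2, q4, q6}; fixed.
Sat(E[~halt U A[(~safe | halt) U AG safe]]) = {q2, q4, q6}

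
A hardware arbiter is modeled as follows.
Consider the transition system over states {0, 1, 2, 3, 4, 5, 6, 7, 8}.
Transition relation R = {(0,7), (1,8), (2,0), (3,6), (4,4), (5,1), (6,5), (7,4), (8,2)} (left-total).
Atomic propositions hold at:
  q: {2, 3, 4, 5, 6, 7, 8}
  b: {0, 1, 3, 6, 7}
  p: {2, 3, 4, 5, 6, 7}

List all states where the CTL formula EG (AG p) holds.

{4, 7}

AG p: greatest fixpoint, start Z0 = {2, 3, 4, 5, 6, 7}, keep only states in Sat with every successor in Z. Z1 = {3, 4, 6, 7}; Z2 = {3, 4, 7}; Z3 = {4, 7}; fixed.
Sat(AG p) = {4, 7}
EG (AG p): greatest fixpoint, start Z0 = {4, 7}, keep only states in Sat with some successor in Z. Already a fixed point.
Sat(EG (AG p)) = {4, 7}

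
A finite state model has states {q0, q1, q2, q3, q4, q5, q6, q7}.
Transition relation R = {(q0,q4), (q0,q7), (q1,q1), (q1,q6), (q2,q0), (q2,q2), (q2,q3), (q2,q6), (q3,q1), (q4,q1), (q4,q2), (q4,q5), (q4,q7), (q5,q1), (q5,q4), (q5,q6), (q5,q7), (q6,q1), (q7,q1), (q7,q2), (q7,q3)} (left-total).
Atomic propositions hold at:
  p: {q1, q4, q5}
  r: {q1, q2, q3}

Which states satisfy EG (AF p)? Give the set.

{q1, q3, q4, q5, q6}

AF p: least fixpoint, start Z0 = {q1, q4, q5}, add states with every successor in Z. Z1 = {q1, q3, q4, q5, q6}; fixed.
Sat(AF p) = {q1, q3, q4, q5, q6}
EG (AF p): greatest fixpoint, start Z0 = {q1, q3, q4, q5, q6}, keep only states in Sat with some successor in Z. Already a fixed point.
Sat(EG (AF p)) = {q1, q3, q4, q5, q6}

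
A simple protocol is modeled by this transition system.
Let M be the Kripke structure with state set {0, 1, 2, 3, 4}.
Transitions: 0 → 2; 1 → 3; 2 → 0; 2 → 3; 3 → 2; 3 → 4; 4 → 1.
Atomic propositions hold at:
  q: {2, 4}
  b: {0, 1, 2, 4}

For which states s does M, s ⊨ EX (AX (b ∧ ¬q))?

Sat(¬q) = {0, 1, 3}
Sat(b ∧ ¬q) = {0, 1}
Sat(AX (b ∧ ¬q)) = {s : every successor in {0, 1}} = {4}
Sat(EX (AX (b ∧ ¬q))) = {s : some successor in {4}} = {3}

{3}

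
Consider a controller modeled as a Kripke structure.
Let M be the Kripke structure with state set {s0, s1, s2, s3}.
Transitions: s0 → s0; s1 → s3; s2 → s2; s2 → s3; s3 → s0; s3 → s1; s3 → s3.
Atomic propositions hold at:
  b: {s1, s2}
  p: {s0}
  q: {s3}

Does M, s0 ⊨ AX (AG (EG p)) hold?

EG p: greatest fixpoint, start Z0 = {s0}, keep only states in Sat with some successor in Z. Already a fixed point.
Sat(EG p) = {s0}
AG (EG p): greatest fixpoint, start Z0 = {s0}, keep only states in Sat with every successor in Z. Already a fixed point.
Sat(AG (EG p)) = {s0}
Sat(AX (AG (EG p))) = {s : every successor in {s0}} = {s0}
s0 ∈ Sat(AX (AG (EG p))) = {s0}, so the formula holds at s0.

Yes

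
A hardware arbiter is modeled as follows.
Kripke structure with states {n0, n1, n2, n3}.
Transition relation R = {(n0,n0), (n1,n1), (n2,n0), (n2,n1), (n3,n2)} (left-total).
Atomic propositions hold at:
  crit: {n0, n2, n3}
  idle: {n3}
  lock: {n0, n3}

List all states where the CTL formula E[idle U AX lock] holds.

{n0}

Sat(AX lock) = {s : every successor in {n0, n3}} = {n0}
E[idle U AX lock]: least fixpoint, start Z0 = Sat(AX lock) = {n0}, add states in Sat(idle) with some successor in Z. Already a fixed point.
Sat(E[idle U AX lock]) = {n0}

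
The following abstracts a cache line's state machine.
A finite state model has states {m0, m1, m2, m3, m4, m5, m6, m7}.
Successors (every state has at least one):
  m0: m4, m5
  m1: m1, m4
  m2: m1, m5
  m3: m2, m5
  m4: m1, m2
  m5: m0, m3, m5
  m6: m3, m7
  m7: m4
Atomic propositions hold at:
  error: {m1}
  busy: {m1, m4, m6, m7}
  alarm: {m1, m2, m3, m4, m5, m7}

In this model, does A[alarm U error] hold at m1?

Yes

A[alarm U error]: least fixpoint, start Z0 = Sat(error) = {m1}, add states in Sat(alarm) with every successor in Z. Already a fixed point.
Sat(A[alarm U error]) = {m1}
m1 ∈ Sat(A[alarm U error]) = {m1}, so the formula holds at m1.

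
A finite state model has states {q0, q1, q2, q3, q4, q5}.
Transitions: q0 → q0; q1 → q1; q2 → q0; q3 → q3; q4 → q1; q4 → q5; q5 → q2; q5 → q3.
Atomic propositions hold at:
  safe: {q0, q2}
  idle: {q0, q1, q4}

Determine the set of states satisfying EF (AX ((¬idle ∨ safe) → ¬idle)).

Sat(¬idle) = {q2, q3, q5}
Sat(¬idle ∨ safe) = {q0, q2, q3, q5}
Sat((¬idle ∨ safe) → ¬idle) = {q1, q2, q3, q4, q5}
Sat(AX ((¬idle ∨ safe) → ¬idle)) = {s : every successor in {q1, q2, q3, q4, q5}} = {q1, q3, q4, q5}
EF (AX ((¬idle ∨ safe) → ¬idle)): least fixpoint, start Z0 = {q1, q3, q4, q5}, add states with some successor in Z. Already a fixed point.
Sat(EF (AX ((¬idle ∨ safe) → ¬idle))) = {q1, q3, q4, q5}

{q1, q3, q4, q5}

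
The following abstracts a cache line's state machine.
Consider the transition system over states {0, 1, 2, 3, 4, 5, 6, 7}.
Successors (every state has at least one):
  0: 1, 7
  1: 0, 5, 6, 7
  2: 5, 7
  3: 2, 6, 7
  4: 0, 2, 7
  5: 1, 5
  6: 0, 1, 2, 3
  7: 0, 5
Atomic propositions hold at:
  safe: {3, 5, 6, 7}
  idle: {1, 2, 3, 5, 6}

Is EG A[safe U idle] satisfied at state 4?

A[safe U idle]: least fixpoint, start Z0 = Sat(idle) = {1, 2, 3, 5, 6}, add states in Sat(safe) with every successor in Z. Already a fixed point.
Sat(A[safe U idle]) = {1, 2, 3, 5, 6}
EG A[safe U idle]: greatest fixpoint, start Z0 = {1, 2, 3, 5, 6}, keep only states in Sat with some successor in Z. Already a fixed point.
Sat(EG A[safe U idle]) = {1, 2, 3, 5, 6}
4 ∉ Sat(EG A[safe U idle]) = {1, 2, 3, 5, 6}, so the formula does not hold at 4.

No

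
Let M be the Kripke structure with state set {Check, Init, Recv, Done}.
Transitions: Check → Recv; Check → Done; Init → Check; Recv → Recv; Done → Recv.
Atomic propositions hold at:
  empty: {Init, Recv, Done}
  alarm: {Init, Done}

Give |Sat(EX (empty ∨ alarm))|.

Sat(empty ∨ alarm) = {Init, Recv, Done}
Sat(EX (empty ∨ alarm)) = {s : some successor in {Init, Recv, Done}} = {Check, Recv, Done}
|Sat(EX (empty ∨ alarm))| = |{Check, Recv, Done}| = 3.

3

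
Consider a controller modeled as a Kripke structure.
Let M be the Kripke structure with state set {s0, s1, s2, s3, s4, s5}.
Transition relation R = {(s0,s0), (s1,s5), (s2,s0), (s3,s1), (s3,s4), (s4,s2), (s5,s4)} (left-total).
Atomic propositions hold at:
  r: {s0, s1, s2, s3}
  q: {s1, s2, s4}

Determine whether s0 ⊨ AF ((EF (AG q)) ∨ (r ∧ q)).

No

AG q: greatest fixpoint, start Z0 = {s1, s2, s4}, keep only states in Sat with every successor in Z. Z1 = {s4}; Z2 = ∅; fixed.
Sat(AG q) = ∅
EF (AG q): least fixpoint, start Z0 = ∅, add states with some successor in Z. Already a fixed point.
Sat(EF (AG q)) = ∅
Sat(r ∧ q) = {s1, s2}
Sat((EF (AG q)) ∨ (r ∧ q)) = {s1, s2}
AF ((EF (AG q)) ∨ (r ∧ q)): least fixpoint, start Z0 = {s1, s2}, add states with every successor in Z. Z1 = {s1, s2, s4}; Z2 = {s1, s2, s3, s4, s5}; fixed.
Sat(AF ((EF (AG q)) ∨ (r ∧ q))) = {s1, s2, s3, s4, s5}
s0 ∉ Sat(AF ((EF (AG q)) ∨ (r ∧ q))) = {s1, s2, s3, s4, s5}, so the formula does not hold at s0.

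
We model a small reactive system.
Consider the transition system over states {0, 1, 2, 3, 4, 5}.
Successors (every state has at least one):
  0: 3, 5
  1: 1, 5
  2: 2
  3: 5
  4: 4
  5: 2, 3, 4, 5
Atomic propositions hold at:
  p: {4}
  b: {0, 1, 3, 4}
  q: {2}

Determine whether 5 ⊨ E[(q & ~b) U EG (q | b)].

Sat(~b) = {2, 5}
Sat(q & ~b) = {2}
Sat(q | b) = {0, 1, 2, 3, 4}
EG (q | b): greatest fixpoint, start Z0 = {0, 1, 2, 3, 4}, keep only states in Sat with some successor in Z. Z1 = {0, 1, 2, 4}; Z2 = {1, 2, 4}; fixed.
Sat(EG (q | b)) = {1, 2, 4}
E[(q & ~b) U EG (q | b)]: least fixpoint, start Z0 = Sat(EG (q | b)) = {1, 2, 4}, add states in Sat(q & ~b) with some successor in Z. Already a fixed point.
Sat(E[(q & ~b) U EG (q | b)]) = {1, 2, 4}
5 ∉ Sat(E[(q & ~b) U EG (q | b)]) = {1, 2, 4}, so the formula does not hold at 5.

No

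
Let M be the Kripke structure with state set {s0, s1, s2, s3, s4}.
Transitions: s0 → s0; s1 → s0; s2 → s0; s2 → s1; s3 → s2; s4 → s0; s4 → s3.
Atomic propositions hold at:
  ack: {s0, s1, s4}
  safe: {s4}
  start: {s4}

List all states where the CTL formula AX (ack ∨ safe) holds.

{s0, s1, s2}

Sat(ack ∨ safe) = {s0, s1, s4}
Sat(AX (ack ∨ safe)) = {s : every successor in {s0, s1, s4}} = {s0, s1, s2}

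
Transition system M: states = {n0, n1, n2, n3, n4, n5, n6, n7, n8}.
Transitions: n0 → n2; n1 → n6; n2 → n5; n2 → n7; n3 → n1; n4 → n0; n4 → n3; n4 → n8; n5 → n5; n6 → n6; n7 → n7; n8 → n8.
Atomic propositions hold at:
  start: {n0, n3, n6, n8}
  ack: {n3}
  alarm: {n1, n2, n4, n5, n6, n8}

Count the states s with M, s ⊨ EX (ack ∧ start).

1

Sat(ack ∧ start) = {n3}
Sat(EX (ack ∧ start)) = {s : some successor in {n3}} = {n4}
|Sat(EX (ack ∧ start))| = |{n4}| = 1.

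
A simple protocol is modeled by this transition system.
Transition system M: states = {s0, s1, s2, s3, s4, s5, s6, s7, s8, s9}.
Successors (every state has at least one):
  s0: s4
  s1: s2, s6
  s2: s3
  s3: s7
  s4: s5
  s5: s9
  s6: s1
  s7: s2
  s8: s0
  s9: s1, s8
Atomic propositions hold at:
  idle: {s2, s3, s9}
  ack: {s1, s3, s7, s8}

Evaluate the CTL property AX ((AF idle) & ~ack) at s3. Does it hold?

AF idle: least fixpoint, start Z0 = {s2, s3, s9}, add states with every successor in Z. Z1 = {s2, s3, s5, s7, s9}; Z2 = {s2, s3, s4, s5, s7, s9}; Z3 = {s0, s2, s3, s4, s5, s7, s9}; Z4 = {s0, s2, s3, s4, s5, s7, s8, s9}; fixed.
Sat(AF idle) = {s0, s2, s3, s4, s5, s7, s8, s9}
Sat(~ack) = {s0, s2, s4, s5, s6, s9}
Sat((AF idle) & ~ack) = {s0, s2, s4, s5, s9}
Sat(AX ((AF idle) & ~ack)) = {s : every successor in {s0, s2, s4, s5, s9}} = {s0, s4, s5, s7, s8}
s3 ∉ Sat(AX ((AF idle) & ~ack)) = {s0, s4, s5, s7, s8}, so the formula does not hold at s3.

No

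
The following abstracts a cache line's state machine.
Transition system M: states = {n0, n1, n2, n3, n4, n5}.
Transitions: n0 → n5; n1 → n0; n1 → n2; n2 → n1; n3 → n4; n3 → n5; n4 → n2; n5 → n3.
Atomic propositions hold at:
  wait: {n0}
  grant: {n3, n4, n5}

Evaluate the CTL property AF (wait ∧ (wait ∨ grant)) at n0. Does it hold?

Yes

Sat(wait ∨ grant) = {n0, n3, n4, n5}
Sat(wait ∧ (wait ∨ grant)) = {n0}
AF (wait ∧ (wait ∨ grant)): least fixpoint, start Z0 = {n0}, add states with every successor in Z. Already a fixed point.
Sat(AF (wait ∧ (wait ∨ grant))) = {n0}
n0 ∈ Sat(AF (wait ∧ (wait ∨ grant))) = {n0}, so the formula holds at n0.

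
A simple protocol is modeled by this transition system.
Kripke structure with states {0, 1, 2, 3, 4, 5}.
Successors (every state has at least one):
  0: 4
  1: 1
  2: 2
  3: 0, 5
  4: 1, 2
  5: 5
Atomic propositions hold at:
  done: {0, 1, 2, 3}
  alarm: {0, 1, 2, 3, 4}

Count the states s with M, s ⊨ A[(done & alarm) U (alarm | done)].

Sat(done & alarm) = {0, 1, 2, 3}
Sat(alarm | done) = {0, 1, 2, 3, 4}
A[(done & alarm) U (alarm | done)]: least fixpoint, start Z0 = Sat((alarm | done)) = {0, 1, 2, 3, 4}, add states in Sat(done & alarm) with every successor in Z. Already a fixed point.
Sat(A[(done & alarm) U (alarm | done)]) = {0, 1, 2, 3, 4}
|Sat(A[(done & alarm) U (alarm | done)])| = |{0, 1, 2, 3, 4}| = 5.

5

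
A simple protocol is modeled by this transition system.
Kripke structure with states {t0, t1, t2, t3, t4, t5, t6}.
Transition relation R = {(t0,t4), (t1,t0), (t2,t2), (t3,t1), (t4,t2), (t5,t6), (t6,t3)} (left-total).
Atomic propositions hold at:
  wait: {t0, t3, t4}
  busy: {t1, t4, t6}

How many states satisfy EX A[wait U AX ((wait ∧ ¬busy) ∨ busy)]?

Sat(¬busy) = {t0, t2, t3, t5}
Sat(wait ∧ ¬busy) = {t0, t3}
Sat((wait ∧ ¬busy) ∨ busy) = {t0, t1, t3, t4, t6}
Sat(AX ((wait ∧ ¬busy) ∨ busy)) = {s : every successor in {t0, t1, t3, t4, t6}} = {t0, t1, t3, t5, t6}
A[wait U AX ((wait ∧ ¬busy) ∨ busy)]: least fixpoint, start Z0 = Sat(AX ((wait ∧ ¬busy) ∨ busy)) = {t0, t1, t3, t5, t6}, add states in Sat(wait) with every successor in Z. Already a fixed point.
Sat(A[wait U AX ((wait ∧ ¬busy) ∨ busy)]) = {t0, t1, t3, t5, t6}
Sat(EX A[wait U AX ((wait ∧ ¬busy) ∨ busy)]) = {s : some successor in {t0, t1, t3, t5, t6}} = {t1, t3, t5, t6}
|Sat(EX A[wait U AX ((wait ∧ ¬busy) ∨ busy)])| = |{t1, t3, t5, t6}| = 4.

4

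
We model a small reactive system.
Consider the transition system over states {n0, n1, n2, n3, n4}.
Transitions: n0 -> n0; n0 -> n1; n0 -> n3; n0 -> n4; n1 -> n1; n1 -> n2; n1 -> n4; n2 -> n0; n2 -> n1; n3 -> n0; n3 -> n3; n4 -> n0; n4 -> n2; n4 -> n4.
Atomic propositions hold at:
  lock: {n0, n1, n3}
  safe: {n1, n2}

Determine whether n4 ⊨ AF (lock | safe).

Sat(lock | safe) = {n0, n1, n2, n3}
AF (lock | safe): least fixpoint, start Z0 = {n0, n1, n2, n3}, add states with every successor in Z. Already a fixed point.
Sat(AF (lock | safe)) = {n0, n1, n2, n3}
n4 ∉ Sat(AF (lock | safe)) = {n0, n1, n2, n3}, so the formula does not hold at n4.

No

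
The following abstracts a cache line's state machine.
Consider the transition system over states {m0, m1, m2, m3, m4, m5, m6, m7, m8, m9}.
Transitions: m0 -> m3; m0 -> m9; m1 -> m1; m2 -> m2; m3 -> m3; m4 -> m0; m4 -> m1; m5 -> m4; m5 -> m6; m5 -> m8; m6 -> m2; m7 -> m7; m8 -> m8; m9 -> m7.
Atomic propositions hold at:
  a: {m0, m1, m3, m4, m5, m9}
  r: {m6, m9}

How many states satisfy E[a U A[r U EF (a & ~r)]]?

5

Sat(~r) = {m0, m1, m2, m3, m4, m5, m7, m8}
Sat(a & ~r) = {m0, m1, m3, m4, m5}
EF (a & ~r): least fixpoint, start Z0 = {m0, m1, m3, m4, m5}, add states with some successor in Z. Already a fixed point.
Sat(EF (a & ~r)) = {m0, m1, m3, m4, m5}
A[r U EF (a & ~r)]: least fixpoint, start Z0 = Sat(EF (a & ~r)) = {m0, m1, m3, m4, m5}, add states in Sat(r) with every successor in Z. Already a fixed point.
Sat(A[r U EF (a & ~r)]) = {m0, m1, m3, m4, m5}
E[a U A[r U EF (a & ~r)]]: least fixpoint, start Z0 = Sat(A[r U EF (a & ~r)]) = {m0, m1, m3, m4, m5}, add states in Sat(a) with some successor in Z. Already a fixed point.
Sat(E[a U A[r U EF (a & ~r)]]) = {m0, m1, m3, m4, m5}
|Sat(E[a U A[r U EF (a & ~r)]])| = |{m0, m1, m3, m4, m5}| = 5.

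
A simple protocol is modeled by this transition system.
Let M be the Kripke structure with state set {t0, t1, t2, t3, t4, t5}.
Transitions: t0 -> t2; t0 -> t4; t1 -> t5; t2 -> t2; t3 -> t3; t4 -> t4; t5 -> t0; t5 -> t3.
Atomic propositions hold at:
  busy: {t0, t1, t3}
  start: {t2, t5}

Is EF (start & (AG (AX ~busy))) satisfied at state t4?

No

Sat(~busy) = {t2, t4, t5}
Sat(AX ~busy) = {s : every successor in {t2, t4, t5}} = {t0, t1, t2, t4}
AG (AX ~busy): greatest fixpoint, start Z0 = {t0, t1, t2, t4}, keep only states in Sat with every successor in Z. Z1 = {t0, t2, t4}; fixed.
Sat(AG (AX ~busy)) = {t0, t2, t4}
Sat(start & (AG (AX ~busy))) = {t2}
EF (start & (AG (AX ~busy))): least fixpoint, start Z0 = {t2}, add states with some successor in Z. Z1 = {t0, t2}; Z2 = {t0, t2, t5}; Z3 = {t0, t1, t2, t5}; fixed.
Sat(EF (start & (AG (AX ~busy)))) = {t0, t1, t2, t5}
t4 ∉ Sat(EF (start & (AG (AX ~busy)))) = {t0, t1, t2, t5}, so the formula does not hold at t4.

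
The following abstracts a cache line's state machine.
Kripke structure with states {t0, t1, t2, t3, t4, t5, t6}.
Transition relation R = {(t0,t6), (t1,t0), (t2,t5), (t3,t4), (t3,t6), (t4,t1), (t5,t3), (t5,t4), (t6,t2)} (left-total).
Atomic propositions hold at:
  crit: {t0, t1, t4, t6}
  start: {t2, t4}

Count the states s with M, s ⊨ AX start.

Sat(AX start) = {s : every successor in {t2, t4}} = {t6}
|Sat(AX start)| = |{t6}| = 1.

1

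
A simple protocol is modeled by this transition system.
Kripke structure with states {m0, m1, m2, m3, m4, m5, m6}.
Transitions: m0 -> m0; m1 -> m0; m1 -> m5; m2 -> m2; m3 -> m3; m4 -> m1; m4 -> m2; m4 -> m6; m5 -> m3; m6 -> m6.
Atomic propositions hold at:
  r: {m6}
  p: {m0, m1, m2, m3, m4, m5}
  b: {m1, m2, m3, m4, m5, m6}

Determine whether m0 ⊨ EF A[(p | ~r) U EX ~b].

Yes

Sat(~r) = {m0, m1, m2, m3, m4, m5}
Sat(p | ~r) = {m0, m1, m2, m3, m4, m5}
Sat(~b) = {m0}
Sat(EX ~b) = {s : some successor in {m0}} = {m0, m1}
A[(p | ~r) U EX ~b]: least fixpoint, start Z0 = Sat(EX ~b) = {m0, m1}, add states in Sat(p | ~r) with every successor in Z. Already a fixed point.
Sat(A[(p | ~r) U EX ~b]) = {m0, m1}
EF A[(p | ~r) U EX ~b]: least fixpoint, start Z0 = {m0, m1}, add states with some successor in Z. Z1 = {m0, m1, m4}; fixed.
Sat(EF A[(p | ~r) U EX ~b]) = {m0, m1, m4}
m0 ∈ Sat(EF A[(p | ~r) U EX ~b]) = {m0, m1, m4}, so the formula holds at m0.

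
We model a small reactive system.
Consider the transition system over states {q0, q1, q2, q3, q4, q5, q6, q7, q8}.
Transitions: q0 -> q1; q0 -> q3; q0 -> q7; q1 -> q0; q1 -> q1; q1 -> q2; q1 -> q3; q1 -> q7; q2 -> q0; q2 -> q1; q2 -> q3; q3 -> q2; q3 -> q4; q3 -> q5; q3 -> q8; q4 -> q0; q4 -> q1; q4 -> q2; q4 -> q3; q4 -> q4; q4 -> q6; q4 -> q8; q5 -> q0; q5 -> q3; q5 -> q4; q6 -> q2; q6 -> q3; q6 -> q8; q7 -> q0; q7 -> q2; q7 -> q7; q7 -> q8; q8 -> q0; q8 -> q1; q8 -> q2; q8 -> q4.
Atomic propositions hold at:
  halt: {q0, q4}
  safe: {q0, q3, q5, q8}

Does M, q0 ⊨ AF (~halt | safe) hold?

Yes

Sat(~halt) = {q1, q2, q3, q5, q6, q7, q8}
Sat(~halt | safe) = {q0, q1, q2, q3, q5, q6, q7, q8}
AF (~halt | safe): least fixpoint, start Z0 = {q0, q1, q2, q3, q5, q6, q7, q8}, add states with every successor in Z. Already a fixed point.
Sat(AF (~halt | safe)) = {q0, q1, q2, q3, q5, q6, q7, q8}
q0 ∈ Sat(AF (~halt | safe)) = {q0, q1, q2, q3, q5, q6, q7, q8}, so the formula holds at q0.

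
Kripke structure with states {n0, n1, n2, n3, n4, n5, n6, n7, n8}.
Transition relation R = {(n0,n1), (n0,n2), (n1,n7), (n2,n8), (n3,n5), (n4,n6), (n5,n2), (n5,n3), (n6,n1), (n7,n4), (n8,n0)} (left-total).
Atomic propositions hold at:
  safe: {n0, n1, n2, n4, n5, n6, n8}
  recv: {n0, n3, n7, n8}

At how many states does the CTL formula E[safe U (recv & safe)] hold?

Sat(recv & safe) = {n0, n8}
E[safe U (recv & safe)]: least fixpoint, start Z0 = Sat((recv & safe)) = {n0, n8}, add states in Sat(safe) with some successor in Z. Z1 = {n0, n2, n8}; Z2 = {n0, n2, n5, n8}; fixed.
Sat(E[safe U (recv & safe)]) = {n0, n2, n5, n8}
|Sat(E[safe U (recv & safe)])| = |{n0, n2, n5, n8}| = 4.

4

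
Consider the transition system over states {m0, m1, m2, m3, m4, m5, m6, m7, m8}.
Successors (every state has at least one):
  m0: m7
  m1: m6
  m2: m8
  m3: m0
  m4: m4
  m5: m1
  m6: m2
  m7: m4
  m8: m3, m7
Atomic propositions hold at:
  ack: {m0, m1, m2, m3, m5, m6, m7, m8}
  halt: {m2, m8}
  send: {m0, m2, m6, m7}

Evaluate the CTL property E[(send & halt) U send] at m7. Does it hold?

Sat(send & halt) = {m2}
E[(send & halt) U send]: least fixpoint, start Z0 = Sat(send) = {m0, m2, m6, m7}, add states in Sat(send & halt) with some successor in Z. Already a fixed point.
Sat(E[(send & halt) U send]) = {m0, m2, m6, m7}
m7 ∈ Sat(E[(send & halt) U send]) = {m0, m2, m6, m7}, so the formula holds at m7.

Yes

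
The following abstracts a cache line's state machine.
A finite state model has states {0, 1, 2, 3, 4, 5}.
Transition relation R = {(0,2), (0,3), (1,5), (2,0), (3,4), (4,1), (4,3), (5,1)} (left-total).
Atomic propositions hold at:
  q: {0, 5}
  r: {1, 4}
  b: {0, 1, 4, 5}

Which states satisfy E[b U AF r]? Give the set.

{0, 1, 3, 4, 5}

AF r: least fixpoint, start Z0 = {1, 4}, add states with every successor in Z. Z1 = {1, 3, 4, 5}; fixed.
Sat(AF r) = {1, 3, 4, 5}
E[b U AF r]: least fixpoint, start Z0 = Sat(AF r) = {1, 3, 4, 5}, add states in Sat(b) with some successor in Z. Z1 = {0, 1, 3, 4, 5}; fixed.
Sat(E[b U AF r]) = {0, 1, 3, 4, 5}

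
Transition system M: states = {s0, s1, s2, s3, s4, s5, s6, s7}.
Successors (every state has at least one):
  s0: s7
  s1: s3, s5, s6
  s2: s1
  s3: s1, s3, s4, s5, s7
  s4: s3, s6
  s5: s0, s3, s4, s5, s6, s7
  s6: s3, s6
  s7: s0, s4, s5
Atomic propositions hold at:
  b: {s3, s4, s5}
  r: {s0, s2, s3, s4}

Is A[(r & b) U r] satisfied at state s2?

Sat(r & b) = {s3, s4}
A[(r & b) U r]: least fixpoint, start Z0 = Sat(r) = {s0, s2, s3, s4}, add states in Sat(r & b) with every successor in Z. Already a fixed point.
Sat(A[(r & b) U r]) = {s0, s2, s3, s4}
s2 ∈ Sat(A[(r & b) U r]) = {s0, s2, s3, s4}, so the formula holds at s2.

Yes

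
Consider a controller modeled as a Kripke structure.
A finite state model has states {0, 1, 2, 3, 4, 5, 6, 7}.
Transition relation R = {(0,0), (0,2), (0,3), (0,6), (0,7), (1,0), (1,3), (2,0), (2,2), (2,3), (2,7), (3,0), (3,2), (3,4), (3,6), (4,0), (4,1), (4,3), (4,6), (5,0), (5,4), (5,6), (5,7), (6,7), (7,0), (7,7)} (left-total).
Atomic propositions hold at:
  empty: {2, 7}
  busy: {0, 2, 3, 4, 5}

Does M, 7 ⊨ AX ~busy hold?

Sat(~busy) = {1, 6, 7}
Sat(AX ~busy) = {s : every successor in {1, 6, 7}} = {6}
7 ∉ Sat(AX ~busy) = {6}, so the formula does not hold at 7.

No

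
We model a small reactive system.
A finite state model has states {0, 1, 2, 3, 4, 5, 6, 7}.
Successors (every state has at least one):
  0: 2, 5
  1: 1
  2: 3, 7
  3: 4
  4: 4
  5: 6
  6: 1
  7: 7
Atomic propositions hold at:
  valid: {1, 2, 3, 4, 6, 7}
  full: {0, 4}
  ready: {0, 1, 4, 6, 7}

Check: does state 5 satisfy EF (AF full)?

AF full: least fixpoint, start Z0 = {0, 4}, add states with every successor in Z. Z1 = {0, 3, 4}; fixed.
Sat(AF full) = {0, 3, 4}
EF (AF full): least fixpoint, start Z0 = {0, 3, 4}, add states with some successor in Z. Z1 = {0, 2, 3, 4}; fixed.
Sat(EF (AF full)) = {0, 2, 3, 4}
5 ∉ Sat(EF (AF full)) = {0, 2, 3, 4}, so the formula does not hold at 5.

No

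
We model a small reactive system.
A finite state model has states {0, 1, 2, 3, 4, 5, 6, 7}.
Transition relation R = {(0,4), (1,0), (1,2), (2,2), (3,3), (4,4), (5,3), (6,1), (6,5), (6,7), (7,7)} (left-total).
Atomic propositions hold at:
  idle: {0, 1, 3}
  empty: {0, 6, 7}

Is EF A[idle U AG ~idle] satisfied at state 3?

No

Sat(~idle) = {2, 4, 5, 6, 7}
AG ~idle: greatest fixpoint, start Z0 = {2, 4, 5, 6, 7}, keep only states in Sat with every successor in Z. Z1 = {2, 4, 7}; fixed.
Sat(AG ~idle) = {2, 4, 7}
A[idle U AG ~idle]: least fixpoint, start Z0 = Sat(AG ~idle) = {2, 4, 7}, add states in Sat(idle) with every successor in Z. Z1 = {0, 2, 4, 7}; Z2 = {0, 1, 2, 4, 7}; fixed.
Sat(A[idle U AG ~idle]) = {0, 1, 2, 4, 7}
EF A[idle U AG ~idle]: least fixpoint, start Z0 = {0, 1, 2, 4, 7}, add states with some successor in Z. Z1 = {0, 1, 2, 4, 6, 7}; fixed.
Sat(EF A[idle U AG ~idle]) = {0, 1, 2, 4, 6, 7}
3 ∉ Sat(EF A[idle U AG ~idle]) = {0, 1, 2, 4, 6, 7}, so the formula does not hold at 3.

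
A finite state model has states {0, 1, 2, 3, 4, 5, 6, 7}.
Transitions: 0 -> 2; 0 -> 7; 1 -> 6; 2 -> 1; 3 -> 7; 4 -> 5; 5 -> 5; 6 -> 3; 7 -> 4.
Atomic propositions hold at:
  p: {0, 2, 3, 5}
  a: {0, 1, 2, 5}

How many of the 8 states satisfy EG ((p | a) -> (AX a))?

Sat(p | a) = {0, 1, 2, 3, 5}
Sat(AX a) = {s : every successor in {0, 1, 2, 5}} = {2, 4, 5}
Sat((p | a) -> (AX a)) = {2, 4, 5, 6, 7}
EG ((p | a) -> (AX a)): greatest fixpoint, start Z0 = {2, 4, 5, 6, 7}, keep only states in Sat with some successor in Z. Z1 = {4, 5, 7}; fixed.
Sat(EG ((p | a) -> (AX a))) = {4, 5, 7}
|Sat(EG ((p | a) -> (AX a)))| = |{4, 5, 7}| = 3.

3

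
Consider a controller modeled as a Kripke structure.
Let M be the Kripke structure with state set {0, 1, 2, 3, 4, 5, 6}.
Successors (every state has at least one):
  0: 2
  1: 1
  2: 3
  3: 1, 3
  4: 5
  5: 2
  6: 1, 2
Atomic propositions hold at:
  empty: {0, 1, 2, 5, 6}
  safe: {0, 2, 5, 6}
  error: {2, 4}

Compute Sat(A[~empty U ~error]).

{0, 1, 3, 4, 5, 6}

Sat(~empty) = {3, 4}
Sat(~error) = {0, 1, 3, 5, 6}
A[~empty U ~error]: least fixpoint, start Z0 = Sat(~error) = {0, 1, 3, 5, 6}, add states in Sat(~empty) with every successor in Z. Z1 = {0, 1, 3, 4, 5, 6}; fixed.
Sat(A[~empty U ~error]) = {0, 1, 3, 4, 5, 6}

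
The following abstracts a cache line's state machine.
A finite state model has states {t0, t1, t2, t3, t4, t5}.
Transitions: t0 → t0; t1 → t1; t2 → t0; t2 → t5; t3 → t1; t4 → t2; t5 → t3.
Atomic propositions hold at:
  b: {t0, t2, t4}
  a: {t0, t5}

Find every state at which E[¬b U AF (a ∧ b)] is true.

Sat(¬b) = {t1, t3, t5}
Sat(a ∧ b) = {t0}
AF (a ∧ b): least fixpoint, start Z0 = {t0}, add states with every successor in Z. Already a fixed point.
Sat(AF (a ∧ b)) = {t0}
E[¬b U AF (a ∧ b)]: least fixpoint, start Z0 = Sat(AF (a ∧ b)) = {t0}, add states in Sat(¬b) with some successor in Z. Already a fixed point.
Sat(E[¬b U AF (a ∧ b)]) = {t0}

{t0}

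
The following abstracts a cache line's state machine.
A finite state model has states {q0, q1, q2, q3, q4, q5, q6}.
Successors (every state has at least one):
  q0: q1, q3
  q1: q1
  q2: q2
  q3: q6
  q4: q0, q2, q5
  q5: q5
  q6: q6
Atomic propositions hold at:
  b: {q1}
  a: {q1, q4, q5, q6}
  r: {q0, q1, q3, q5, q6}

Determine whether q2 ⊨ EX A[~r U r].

No

Sat(~r) = {q2, q4}
A[~r U r]: least fixpoint, start Z0 = Sat(r) = {q0, q1, q3, q5, q6}, add states in Sat(~r) with every successor in Z. Already a fixed point.
Sat(A[~r U r]) = {q0, q1, q3, q5, q6}
Sat(EX A[~r U r]) = {s : some successor in {q0, q1, q3, q5, q6}} = {q0, q1, q3, q4, q5, q6}
q2 ∉ Sat(EX A[~r U r]) = {q0, q1, q3, q4, q5, q6}, so the formula does not hold at q2.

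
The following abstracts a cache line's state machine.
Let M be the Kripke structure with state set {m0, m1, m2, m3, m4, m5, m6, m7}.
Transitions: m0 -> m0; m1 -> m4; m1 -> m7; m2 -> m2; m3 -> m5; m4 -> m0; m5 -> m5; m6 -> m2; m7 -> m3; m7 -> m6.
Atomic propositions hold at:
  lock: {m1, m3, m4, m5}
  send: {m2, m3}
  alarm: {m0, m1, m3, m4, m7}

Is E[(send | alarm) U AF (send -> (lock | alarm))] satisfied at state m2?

No

Sat(send | alarm) = {m0, m1, m2, m3, m4, m7}
Sat(lock | alarm) = {m0, m1, m3, m4, m5, m7}
Sat(send -> (lock | alarm)) = {m0, m1, m3, m4, m5, m6, m7}
AF (send -> (lock | alarm)): least fixpoint, start Z0 = {m0, m1, m3, m4, m5, m6, m7}, add states with every successor in Z. Already a fixed point.
Sat(AF (send -> (lock | alarm))) = {m0, m1, m3, m4, m5, m6, m7}
E[(send | alarm) U AF (send -> (lock | alarm))]: least fixpoint, start Z0 = Sat(AF (send -> (lock | alarm))) = {m0, m1, m3, m4, m5, m6, m7}, add states in Sat(send | alarm) with some successor in Z. Already a fixed point.
Sat(E[(send | alarm) U AF (send -> (lock | alarm))]) = {m0, m1, m3, m4, m5, m6, m7}
m2 ∉ Sat(E[(send | alarm) U AF (send -> (lock | alarm))]) = {m0, m1, m3, m4, m5, m6, m7}, so the formula does not hold at m2.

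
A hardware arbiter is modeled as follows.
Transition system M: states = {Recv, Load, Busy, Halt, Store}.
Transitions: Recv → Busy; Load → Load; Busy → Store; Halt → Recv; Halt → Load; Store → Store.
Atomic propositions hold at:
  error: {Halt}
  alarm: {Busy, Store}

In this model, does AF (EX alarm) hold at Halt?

Sat(EX alarm) = {s : some successor in {Busy, Store}} = {Recv, Busy, Store}
AF (EX alarm): least fixpoint, start Z0 = {Recv, Busy, Store}, add states with every successor in Z. Already a fixed point.
Sat(AF (EX alarm)) = {Recv, Busy, Store}
Halt ∉ Sat(AF (EX alarm)) = {Recv, Busy, Store}, so the formula does not hold at Halt.

No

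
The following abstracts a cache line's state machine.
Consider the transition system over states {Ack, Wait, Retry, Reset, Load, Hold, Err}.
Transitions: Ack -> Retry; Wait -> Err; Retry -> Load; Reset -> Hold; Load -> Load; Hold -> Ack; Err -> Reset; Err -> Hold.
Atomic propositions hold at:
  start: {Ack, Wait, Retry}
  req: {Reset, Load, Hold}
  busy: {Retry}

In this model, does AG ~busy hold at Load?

Sat(~busy) = {Ack, Wait, Reset, Load, Hold, Err}
AG ~busy: greatest fixpoint, start Z0 = {Ack, Wait, Reset, Load, Hold, Err}, keep only states in Sat with every successor in Z. Z1 = {Wait, Reset, Load, Hold, Err}; Z2 = {Wait, Reset, Load, Err}; Z3 = {Wait, Load}; Z4 = {Load}; fixed.
Sat(AG ~busy) = {Load}
Load ∈ Sat(AG ~busy) = {Load}, so the formula holds at Load.

Yes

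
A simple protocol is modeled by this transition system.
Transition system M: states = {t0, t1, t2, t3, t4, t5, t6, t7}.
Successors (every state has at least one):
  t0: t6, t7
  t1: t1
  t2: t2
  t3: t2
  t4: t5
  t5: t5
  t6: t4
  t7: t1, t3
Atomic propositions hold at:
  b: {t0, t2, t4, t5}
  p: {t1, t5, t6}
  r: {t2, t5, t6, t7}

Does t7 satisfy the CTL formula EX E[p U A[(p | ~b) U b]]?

Yes

Sat(~b) = {t1, t3, t6, t7}
Sat(p | ~b) = {t1, t3, t5, t6, t7}
A[(p | ~b) U b]: least fixpoint, start Z0 = Sat(b) = {t0, t2, t4, t5}, add states in Sat(p | ~b) with every successor in Z. Z1 = {t0, t2, t3, t4, t5, t6}; fixed.
Sat(A[(p | ~b) U b]) = {t0, t2, t3, t4, t5, t6}
E[p U A[(p | ~b) U b]]: least fixpoint, start Z0 = Sat(A[(p | ~b) U b]) = {t0, t2, t3, t4, t5, t6}, add states in Sat(p) with some successor in Z. Already a fixed point.
Sat(E[p U A[(p | ~b) U b]]) = {t0, t2, t3, t4, t5, t6}
Sat(EX E[p U A[(p | ~b) U b]]) = {s : some successor in {t0, t2, t3, t4, t5, t6}} = {t0, t2, t3, t4, t5, t6, t7}
t7 ∈ Sat(EX E[p U A[(p | ~b) U b]]) = {t0, t2, t3, t4, t5, t6, t7}, so the formula holds at t7.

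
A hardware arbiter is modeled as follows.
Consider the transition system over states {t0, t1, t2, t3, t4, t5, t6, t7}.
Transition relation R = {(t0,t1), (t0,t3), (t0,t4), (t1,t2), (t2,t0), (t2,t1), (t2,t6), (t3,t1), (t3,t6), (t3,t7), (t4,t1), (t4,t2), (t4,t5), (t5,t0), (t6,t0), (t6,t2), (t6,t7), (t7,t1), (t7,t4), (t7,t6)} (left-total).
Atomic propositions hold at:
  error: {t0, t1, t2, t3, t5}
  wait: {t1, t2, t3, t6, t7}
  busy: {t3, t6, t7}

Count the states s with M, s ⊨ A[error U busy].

3

A[error U busy]: least fixpoint, start Z0 = Sat(busy) = {t3, t6, t7}, add states in Sat(error) with every successor in Z. Already a fixed point.
Sat(A[error U busy]) = {t3, t6, t7}
|Sat(A[error U busy])| = |{t3, t6, t7}| = 3.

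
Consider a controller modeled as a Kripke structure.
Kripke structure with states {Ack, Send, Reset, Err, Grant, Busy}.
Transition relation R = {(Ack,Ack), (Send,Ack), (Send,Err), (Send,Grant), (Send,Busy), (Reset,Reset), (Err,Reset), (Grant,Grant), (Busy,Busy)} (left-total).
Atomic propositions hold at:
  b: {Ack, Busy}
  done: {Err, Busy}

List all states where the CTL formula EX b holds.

Sat(EX b) = {s : some successor in {Ack, Busy}} = {Ack, Send, Busy}

{Ack, Send, Busy}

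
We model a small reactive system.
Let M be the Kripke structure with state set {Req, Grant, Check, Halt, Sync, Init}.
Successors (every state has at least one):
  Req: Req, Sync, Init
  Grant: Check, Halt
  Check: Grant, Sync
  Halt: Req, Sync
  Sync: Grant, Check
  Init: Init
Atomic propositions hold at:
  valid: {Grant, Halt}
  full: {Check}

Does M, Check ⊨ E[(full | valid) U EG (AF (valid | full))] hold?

Sat(full | valid) = {Grant, Check, Halt}
Sat(valid | full) = {Grant, Check, Halt}
AF (valid | full): least fixpoint, start Z0 = {Grant, Check, Halt}, add states with every successor in Z. Z1 = {Grant, Check, Halt, Sync}; fixed.
Sat(AF (valid | full)) = {Grant, Check, Halt, Sync}
EG (AF (valid | full)): greatest fixpoint, start Z0 = {Grant, Check, Halt, Sync}, keep only states in Sat with some successor in Z. Already a fixed point.
Sat(EG (AF (valid | full))) = {Grant, Check, Halt, Sync}
E[(full | valid) U EG (AF (valid | full))]: least fixpoint, start Z0 = Sat(EG (AF (valid | full))) = {Grant, Check, Halt, Sync}, add states in Sat(full | valid) with some successor in Z. Already a fixed point.
Sat(E[(full | valid) U EG (AF (valid | full))]) = {Grant, Check, Halt, Sync}
Check ∈ Sat(E[(full | valid) U EG (AF (valid | full))]) = {Grant, Check, Halt, Sync}, so the formula holds at Check.

Yes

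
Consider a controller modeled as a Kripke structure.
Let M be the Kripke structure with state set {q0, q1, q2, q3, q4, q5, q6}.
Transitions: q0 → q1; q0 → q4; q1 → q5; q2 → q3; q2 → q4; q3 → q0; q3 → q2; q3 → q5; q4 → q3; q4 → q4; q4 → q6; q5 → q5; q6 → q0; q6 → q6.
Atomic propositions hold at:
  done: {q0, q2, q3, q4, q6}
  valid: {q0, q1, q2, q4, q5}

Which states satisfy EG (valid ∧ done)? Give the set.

{q0, q2, q4}

Sat(valid ∧ done) = {q0, q2, q4}
EG (valid ∧ done): greatest fixpoint, start Z0 = {q0, q2, q4}, keep only states in Sat with some successor in Z. Already a fixed point.
Sat(EG (valid ∧ done)) = {q0, q2, q4}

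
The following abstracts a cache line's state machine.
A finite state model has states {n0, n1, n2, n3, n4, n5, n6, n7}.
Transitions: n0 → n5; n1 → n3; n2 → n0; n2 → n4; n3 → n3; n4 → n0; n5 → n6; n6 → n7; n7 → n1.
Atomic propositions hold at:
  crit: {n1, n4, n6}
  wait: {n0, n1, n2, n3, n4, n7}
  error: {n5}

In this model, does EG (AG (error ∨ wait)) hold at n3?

Sat(error ∨ wait) = {n0, n1, n2, n3, n4, n5, n7}
AG (error ∨ wait): greatest fixpoint, start Z0 = {n0, n1, n2, n3, n4, n5, n7}, keep only states in Sat with every successor in Z. Z1 = {n0, n1, n2, n3, n4, n7}; Z2 = {n1, n2, n3, n4, n7}; Z3 = {n1, n3, n7}; fixed.
Sat(AG (error ∨ wait)) = {n1, n3, n7}
EG (AG (error ∨ wait)): greatest fixpoint, start Z0 = {n1, n3, n7}, keep only states in Sat with some successor in Z. Already a fixed point.
Sat(EG (AG (error ∨ wait))) = {n1, n3, n7}
n3 ∈ Sat(EG (AG (error ∨ wait))) = {n1, n3, n7}, so the formula holds at n3.

Yes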